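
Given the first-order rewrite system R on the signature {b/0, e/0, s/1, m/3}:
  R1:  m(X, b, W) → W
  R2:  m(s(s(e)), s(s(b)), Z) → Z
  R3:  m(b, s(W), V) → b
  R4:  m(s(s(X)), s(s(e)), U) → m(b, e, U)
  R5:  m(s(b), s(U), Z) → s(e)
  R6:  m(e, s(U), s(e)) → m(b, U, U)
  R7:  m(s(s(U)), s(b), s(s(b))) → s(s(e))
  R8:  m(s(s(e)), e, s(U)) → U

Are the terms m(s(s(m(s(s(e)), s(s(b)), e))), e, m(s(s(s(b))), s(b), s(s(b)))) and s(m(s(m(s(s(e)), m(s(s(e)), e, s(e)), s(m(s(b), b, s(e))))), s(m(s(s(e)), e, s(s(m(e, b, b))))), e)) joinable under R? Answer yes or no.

yes — NF(t₁) = s(e), NF(t₂) = s(e)

Reduce t₁ = m(s(s(m(s(s(e)), s(s(b)), e))), e, m(s(s(s(b))), s(b), s(s(b)))):
1. m(s(s(m(s(s(e)), s(s(b)), e))), e, m(s(s(s(b))), s(b), s(s(b))))  →  m(s(s(e)), e, m(s(s(s(b))), s(b), s(s(b))))   [R2 at 1.1.1]
2. m(s(s(e)), e, m(s(s(s(b))), s(b), s(s(b))))  →  m(s(s(e)), e, s(s(e)))   [R7 at 3]
3. m(s(s(e)), e, s(s(e)))  →  s(e)   [R8 at ε]

Reduce t₂ = s(m(s(m(s(s(e)), m(s(s(e)), e, s(e)), s(m(s(b), b, s(e))))), s(m(s(s(e)), e, s(s(m(e, b, b))))), e)):
1. s(m(s(m(s(s(e)), m(s(s(e)), e, s(e)), s(m(s(b), b, s(e))))), s(m(s(s(e)), e, s(s(m(e, b, b))))), e))  →  s(m(s(m(s(s(e)), e, s(m(s(b), b, s(e))))), s(m(s(s(e)), e, s(s(m(e, b, b))))), e))   [R8 at 1.1.1.2]
2. s(m(s(m(s(s(e)), e, s(m(s(b), b, s(e))))), s(m(s(s(e)), e, s(s(m(e, b, b))))), e))  →  s(m(s(m(s(b), b, s(e))), s(m(s(s(e)), e, s(s(m(e, b, b))))), e))   [R8 at 1.1.1]
3. s(m(s(m(s(b), b, s(e))), s(m(s(s(e)), e, s(s(m(e, b, b))))), e))  →  s(m(s(s(e)), s(m(s(s(e)), e, s(s(m(e, b, b))))), e))   [R1 at 1.1.1]
4. s(m(s(s(e)), s(m(s(s(e)), e, s(s(m(e, b, b))))), e))  →  s(m(s(s(e)), s(s(m(e, b, b))), e))   [R8 at 1.2.1]
5. s(m(s(s(e)), s(s(m(e, b, b))), e))  →  s(m(s(s(e)), s(s(b)), e))   [R1 at 1.2.1.1]
6. s(m(s(s(e)), s(s(b)), e))  →  s(e)   [R2 at 1]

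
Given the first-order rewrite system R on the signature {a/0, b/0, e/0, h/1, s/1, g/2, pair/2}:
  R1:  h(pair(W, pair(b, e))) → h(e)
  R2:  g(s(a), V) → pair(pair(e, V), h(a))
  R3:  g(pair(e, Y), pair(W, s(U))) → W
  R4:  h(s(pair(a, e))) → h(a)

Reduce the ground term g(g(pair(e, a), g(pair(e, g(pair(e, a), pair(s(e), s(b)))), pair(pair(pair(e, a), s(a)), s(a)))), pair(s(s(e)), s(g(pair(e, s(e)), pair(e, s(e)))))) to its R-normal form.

s(s(e))

1. g(g(pair(e, a), g(pair(e, g(pair(e, a), pair(s(e), s(b)))), pair(pair(pair(e, a), s(a)), s(a)))), pair(s(s(e)), s(g(pair(e, s(e)), pair(e, s(e))))))  →  g(g(pair(e, a), pair(pair(e, a), s(a))), pair(s(s(e)), s(g(pair(e, s(e)), pair(e, s(e))))))   [R3 at 1.2]
2. g(g(pair(e, a), pair(pair(e, a), s(a))), pair(s(s(e)), s(g(pair(e, s(e)), pair(e, s(e))))))  →  g(pair(e, a), pair(s(s(e)), s(g(pair(e, s(e)), pair(e, s(e))))))   [R3 at 1]
3. g(pair(e, a), pair(s(s(e)), s(g(pair(e, s(e)), pair(e, s(e))))))  →  s(s(e))   [R3 at ε]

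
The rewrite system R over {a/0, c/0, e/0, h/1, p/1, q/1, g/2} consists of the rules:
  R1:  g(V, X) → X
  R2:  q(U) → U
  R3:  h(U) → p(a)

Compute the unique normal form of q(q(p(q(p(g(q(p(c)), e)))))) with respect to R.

1. q(q(p(q(p(g(q(p(c)), e))))))  →  q(p(q(p(g(q(p(c)), e)))))   [R2 at ε]
2. q(p(q(p(g(q(p(c)), e)))))  →  p(q(p(g(q(p(c)), e))))   [R2 at ε]
3. p(q(p(g(q(p(c)), e))))  →  p(p(g(q(p(c)), e)))   [R2 at 1]
4. p(p(g(q(p(c)), e)))  →  p(p(e))   [R1 at 1.1]

p(p(e))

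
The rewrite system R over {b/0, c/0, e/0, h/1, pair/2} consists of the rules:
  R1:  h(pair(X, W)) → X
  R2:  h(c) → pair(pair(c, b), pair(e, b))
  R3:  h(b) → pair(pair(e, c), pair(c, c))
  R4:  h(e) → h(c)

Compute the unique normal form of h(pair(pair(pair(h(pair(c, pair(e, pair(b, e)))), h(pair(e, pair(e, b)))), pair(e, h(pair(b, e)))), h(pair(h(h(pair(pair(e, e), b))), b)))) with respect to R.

pair(pair(c, e), pair(e, b))

1. h(pair(pair(pair(h(pair(c, pair(e, pair(b, e)))), h(pair(e, pair(e, b)))), pair(e, h(pair(b, e)))), h(pair(h(h(pair(pair(e, e), b))), b))))  →  pair(pair(h(pair(c, pair(e, pair(b, e)))), h(pair(e, pair(e, b)))), pair(e, h(pair(b, e))))   [R1 at ε]
2. pair(pair(h(pair(c, pair(e, pair(b, e)))), h(pair(e, pair(e, b)))), pair(e, h(pair(b, e))))  →  pair(pair(c, h(pair(e, pair(e, b)))), pair(e, h(pair(b, e))))   [R1 at 1.1]
3. pair(pair(c, h(pair(e, pair(e, b)))), pair(e, h(pair(b, e))))  →  pair(pair(c, e), pair(e, h(pair(b, e))))   [R1 at 1.2]
4. pair(pair(c, e), pair(e, h(pair(b, e))))  →  pair(pair(c, e), pair(e, b))   [R1 at 2.2]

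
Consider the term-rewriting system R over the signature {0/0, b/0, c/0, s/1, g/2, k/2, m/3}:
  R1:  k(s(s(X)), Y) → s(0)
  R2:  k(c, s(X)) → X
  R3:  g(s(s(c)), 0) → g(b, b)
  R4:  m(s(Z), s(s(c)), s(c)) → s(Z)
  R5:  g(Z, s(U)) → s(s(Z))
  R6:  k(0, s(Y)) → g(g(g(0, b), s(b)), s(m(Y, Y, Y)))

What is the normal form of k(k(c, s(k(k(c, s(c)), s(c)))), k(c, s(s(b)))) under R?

1. k(k(c, s(k(k(c, s(c)), s(c)))), k(c, s(s(b))))  →  k(k(k(c, s(c)), s(c)), k(c, s(s(b))))   [R2 at 1]
2. k(k(k(c, s(c)), s(c)), k(c, s(s(b))))  →  k(k(c, s(c)), k(c, s(s(b))))   [R2 at 1.1]
3. k(k(c, s(c)), k(c, s(s(b))))  →  k(c, k(c, s(s(b))))   [R2 at 1]
4. k(c, k(c, s(s(b))))  →  k(c, s(b))   [R2 at 2]
5. k(c, s(b))  →  b   [R2 at ε]

b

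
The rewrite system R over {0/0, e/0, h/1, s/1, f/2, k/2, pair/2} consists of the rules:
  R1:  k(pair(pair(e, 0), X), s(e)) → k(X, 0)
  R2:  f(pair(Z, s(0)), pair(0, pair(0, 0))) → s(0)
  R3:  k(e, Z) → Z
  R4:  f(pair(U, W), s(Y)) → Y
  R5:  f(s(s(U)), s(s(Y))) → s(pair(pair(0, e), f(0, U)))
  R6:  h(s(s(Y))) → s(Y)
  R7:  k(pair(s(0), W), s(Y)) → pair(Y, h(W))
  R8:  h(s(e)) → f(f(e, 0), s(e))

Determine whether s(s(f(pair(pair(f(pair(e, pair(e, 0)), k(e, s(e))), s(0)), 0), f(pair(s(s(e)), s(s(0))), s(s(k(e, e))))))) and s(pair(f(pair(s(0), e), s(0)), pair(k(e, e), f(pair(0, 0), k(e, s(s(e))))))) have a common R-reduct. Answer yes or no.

no — NF(t₁) = s(s(e)), NF(t₂) = s(pair(0, pair(e, s(e))))

Reduce t₁ = s(s(f(pair(pair(f(pair(e, pair(e, 0)), k(e, s(e))), s(0)), 0), f(pair(s(s(e)), s(s(0))), s(s(k(e, e))))))):
1. s(s(f(pair(pair(f(pair(e, pair(e, 0)), k(e, s(e))), s(0)), 0), f(pair(s(s(e)), s(s(0))), s(s(k(e, e)))))))  →  s(s(f(pair(pair(f(pair(e, pair(e, 0)), s(e)), s(0)), 0), f(pair(s(s(e)), s(s(0))), s(s(k(e, e)))))))   [R3 at 1.1.1.1.1.2]
2. s(s(f(pair(pair(f(pair(e, pair(e, 0)), s(e)), s(0)), 0), f(pair(s(s(e)), s(s(0))), s(s(k(e, e)))))))  →  s(s(f(pair(pair(e, s(0)), 0), f(pair(s(s(e)), s(s(0))), s(s(k(e, e)))))))   [R4 at 1.1.1.1.1]
3. s(s(f(pair(pair(e, s(0)), 0), f(pair(s(s(e)), s(s(0))), s(s(k(e, e)))))))  →  s(s(f(pair(pair(e, s(0)), 0), s(k(e, e)))))   [R4 at 1.1.2]
4. s(s(f(pair(pair(e, s(0)), 0), s(k(e, e)))))  →  s(s(k(e, e)))   [R4 at 1.1]
5. s(s(k(e, e)))  →  s(s(e))   [R3 at 1.1]

Reduce t₂ = s(pair(f(pair(s(0), e), s(0)), pair(k(e, e), f(pair(0, 0), k(e, s(s(e))))))):
1. s(pair(f(pair(s(0), e), s(0)), pair(k(e, e), f(pair(0, 0), k(e, s(s(e)))))))  →  s(pair(0, pair(k(e, e), f(pair(0, 0), k(e, s(s(e)))))))   [R4 at 1.1]
2. s(pair(0, pair(k(e, e), f(pair(0, 0), k(e, s(s(e)))))))  →  s(pair(0, pair(e, f(pair(0, 0), k(e, s(s(e)))))))   [R3 at 1.2.1]
3. s(pair(0, pair(e, f(pair(0, 0), k(e, s(s(e)))))))  →  s(pair(0, pair(e, f(pair(0, 0), s(s(e))))))   [R3 at 1.2.2.2]
4. s(pair(0, pair(e, f(pair(0, 0), s(s(e))))))  →  s(pair(0, pair(e, s(e))))   [R4 at 1.2.2]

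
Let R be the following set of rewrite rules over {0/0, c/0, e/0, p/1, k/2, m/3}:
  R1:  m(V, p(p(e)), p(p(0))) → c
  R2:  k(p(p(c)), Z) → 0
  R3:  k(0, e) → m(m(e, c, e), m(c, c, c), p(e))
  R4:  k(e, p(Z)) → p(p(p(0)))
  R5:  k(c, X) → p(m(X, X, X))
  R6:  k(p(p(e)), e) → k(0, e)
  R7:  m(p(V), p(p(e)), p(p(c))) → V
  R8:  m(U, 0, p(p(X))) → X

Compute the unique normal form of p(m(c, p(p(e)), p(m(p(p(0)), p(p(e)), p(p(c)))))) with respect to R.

1. p(m(c, p(p(e)), p(m(p(p(0)), p(p(e)), p(p(c))))))  →  p(m(c, p(p(e)), p(p(0))))   [R7 at 1.3.1]
2. p(m(c, p(p(e)), p(p(0))))  →  p(c)   [R1 at 1]

p(c)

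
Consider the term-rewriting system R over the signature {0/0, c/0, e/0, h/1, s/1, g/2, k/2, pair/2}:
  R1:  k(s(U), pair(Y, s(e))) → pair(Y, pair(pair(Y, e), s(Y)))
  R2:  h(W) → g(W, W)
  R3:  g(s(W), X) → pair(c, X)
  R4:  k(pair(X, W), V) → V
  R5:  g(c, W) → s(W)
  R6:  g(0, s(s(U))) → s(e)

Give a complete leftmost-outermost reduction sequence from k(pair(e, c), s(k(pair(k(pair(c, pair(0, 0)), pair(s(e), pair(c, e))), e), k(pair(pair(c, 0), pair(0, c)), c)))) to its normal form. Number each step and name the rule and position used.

1. k(pair(e, c), s(k(pair(k(pair(c, pair(0, 0)), pair(s(e), pair(c, e))), e), k(pair(pair(c, 0), pair(0, c)), c))))  →  s(k(pair(k(pair(c, pair(0, 0)), pair(s(e), pair(c, e))), e), k(pair(pair(c, 0), pair(0, c)), c)))   [R4 at ε]
2. s(k(pair(k(pair(c, pair(0, 0)), pair(s(e), pair(c, e))), e), k(pair(pair(c, 0), pair(0, c)), c)))  →  s(k(pair(pair(c, 0), pair(0, c)), c))   [R4 at 1]
3. s(k(pair(pair(c, 0), pair(0, c)), c))  →  s(c)   [R4 at 1]

s(c)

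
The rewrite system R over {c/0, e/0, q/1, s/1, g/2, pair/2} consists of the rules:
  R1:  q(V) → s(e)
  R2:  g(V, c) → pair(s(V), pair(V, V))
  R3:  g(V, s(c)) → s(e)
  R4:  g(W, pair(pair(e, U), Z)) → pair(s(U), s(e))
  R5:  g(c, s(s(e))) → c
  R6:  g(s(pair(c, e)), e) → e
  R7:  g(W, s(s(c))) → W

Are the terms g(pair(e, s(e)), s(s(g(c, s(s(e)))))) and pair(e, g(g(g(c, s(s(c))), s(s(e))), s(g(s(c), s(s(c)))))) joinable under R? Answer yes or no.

Reduce t₁ = g(pair(e, s(e)), s(s(g(c, s(s(e)))))):
1. g(pair(e, s(e)), s(s(g(c, s(s(e))))))  →  g(pair(e, s(e)), s(s(c)))   [R5 at 2.1.1]
2. g(pair(e, s(e)), s(s(c)))  →  pair(e, s(e))   [R7 at ε]

Reduce t₂ = pair(e, g(g(g(c, s(s(c))), s(s(e))), s(g(s(c), s(s(c)))))):
1. pair(e, g(g(g(c, s(s(c))), s(s(e))), s(g(s(c), s(s(c))))))  →  pair(e, g(g(c, s(s(e))), s(g(s(c), s(s(c))))))   [R7 at 2.1.1]
2. pair(e, g(g(c, s(s(e))), s(g(s(c), s(s(c))))))  →  pair(e, g(c, s(g(s(c), s(s(c))))))   [R5 at 2.1]
3. pair(e, g(c, s(g(s(c), s(s(c))))))  →  pair(e, g(c, s(s(c))))   [R7 at 2.2.1]
4. pair(e, g(c, s(s(c))))  →  pair(e, c)   [R7 at 2]

no — NF(t₁) = pair(e, s(e)), NF(t₂) = pair(e, c)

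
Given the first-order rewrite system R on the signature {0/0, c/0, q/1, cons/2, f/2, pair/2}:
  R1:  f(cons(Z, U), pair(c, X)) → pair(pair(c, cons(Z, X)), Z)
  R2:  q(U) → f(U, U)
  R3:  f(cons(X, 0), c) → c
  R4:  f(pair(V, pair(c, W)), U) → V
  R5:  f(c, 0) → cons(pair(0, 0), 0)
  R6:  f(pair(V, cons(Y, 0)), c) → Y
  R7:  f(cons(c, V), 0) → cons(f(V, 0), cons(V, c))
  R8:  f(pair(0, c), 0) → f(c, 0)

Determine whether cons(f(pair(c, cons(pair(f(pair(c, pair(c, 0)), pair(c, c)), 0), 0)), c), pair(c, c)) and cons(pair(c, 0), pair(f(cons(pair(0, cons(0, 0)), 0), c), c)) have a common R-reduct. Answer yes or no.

Reduce t₁ = cons(f(pair(c, cons(pair(f(pair(c, pair(c, 0)), pair(c, c)), 0), 0)), c), pair(c, c)):
1. cons(f(pair(c, cons(pair(f(pair(c, pair(c, 0)), pair(c, c)), 0), 0)), c), pair(c, c))  →  cons(pair(f(pair(c, pair(c, 0)), pair(c, c)), 0), pair(c, c))   [R6 at 1]
2. cons(pair(f(pair(c, pair(c, 0)), pair(c, c)), 0), pair(c, c))  →  cons(pair(c, 0), pair(c, c))   [R4 at 1.1]

Reduce t₂ = cons(pair(c, 0), pair(f(cons(pair(0, cons(0, 0)), 0), c), c)):
1. cons(pair(c, 0), pair(f(cons(pair(0, cons(0, 0)), 0), c), c))  →  cons(pair(c, 0), pair(c, c))   [R3 at 2.1]

yes — NF(t₁) = cons(pair(c, 0), pair(c, c)), NF(t₂) = cons(pair(c, 0), pair(c, c))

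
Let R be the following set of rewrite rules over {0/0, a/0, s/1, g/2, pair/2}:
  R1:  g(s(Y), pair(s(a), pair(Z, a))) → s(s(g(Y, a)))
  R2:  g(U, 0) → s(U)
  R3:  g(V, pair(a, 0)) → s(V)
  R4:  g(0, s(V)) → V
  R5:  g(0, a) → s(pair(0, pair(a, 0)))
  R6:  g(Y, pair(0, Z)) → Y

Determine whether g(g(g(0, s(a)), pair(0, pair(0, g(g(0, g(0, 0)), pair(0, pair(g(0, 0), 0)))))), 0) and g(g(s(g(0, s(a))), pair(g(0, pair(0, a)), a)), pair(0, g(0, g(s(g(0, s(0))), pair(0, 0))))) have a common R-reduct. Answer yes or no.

yes — NF(t₁) = s(a), NF(t₂) = s(a)

Reduce t₁ = g(g(g(0, s(a)), pair(0, pair(0, g(g(0, g(0, 0)), pair(0, pair(g(0, 0), 0)))))), 0):
1. g(g(g(0, s(a)), pair(0, pair(0, g(g(0, g(0, 0)), pair(0, pair(g(0, 0), 0)))))), 0)  →  s(g(g(0, s(a)), pair(0, pair(0, g(g(0, g(0, 0)), pair(0, pair(g(0, 0), 0)))))))   [R2 at ε]
2. s(g(g(0, s(a)), pair(0, pair(0, g(g(0, g(0, 0)), pair(0, pair(g(0, 0), 0)))))))  →  s(g(0, s(a)))   [R6 at 1]
3. s(g(0, s(a)))  →  s(a)   [R4 at 1]

Reduce t₂ = g(g(s(g(0, s(a))), pair(g(0, pair(0, a)), a)), pair(0, g(0, g(s(g(0, s(0))), pair(0, 0))))):
1. g(g(s(g(0, s(a))), pair(g(0, pair(0, a)), a)), pair(0, g(0, g(s(g(0, s(0))), pair(0, 0)))))  →  g(s(g(0, s(a))), pair(g(0, pair(0, a)), a))   [R6 at ε]
2. g(s(g(0, s(a))), pair(g(0, pair(0, a)), a))  →  g(s(a), pair(g(0, pair(0, a)), a))   [R4 at 1.1]
3. g(s(a), pair(g(0, pair(0, a)), a))  →  g(s(a), pair(0, a))   [R6 at 2.1]
4. g(s(a), pair(0, a))  →  s(a)   [R6 at ε]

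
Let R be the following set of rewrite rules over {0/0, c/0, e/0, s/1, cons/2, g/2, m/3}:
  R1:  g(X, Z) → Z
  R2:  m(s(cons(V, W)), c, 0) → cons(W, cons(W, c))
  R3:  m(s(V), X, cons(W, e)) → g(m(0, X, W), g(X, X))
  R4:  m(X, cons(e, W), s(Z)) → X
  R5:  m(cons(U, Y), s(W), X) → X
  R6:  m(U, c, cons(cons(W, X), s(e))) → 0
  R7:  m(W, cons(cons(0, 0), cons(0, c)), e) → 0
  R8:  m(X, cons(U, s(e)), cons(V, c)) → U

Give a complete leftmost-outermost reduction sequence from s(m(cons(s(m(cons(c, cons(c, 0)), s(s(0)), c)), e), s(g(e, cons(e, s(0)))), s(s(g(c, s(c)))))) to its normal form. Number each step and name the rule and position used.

s(s(s(s(c))))

1. s(m(cons(s(m(cons(c, cons(c, 0)), s(s(0)), c)), e), s(g(e, cons(e, s(0)))), s(s(g(c, s(c))))))  →  s(s(s(g(c, s(c)))))   [R5 at 1]
2. s(s(s(g(c, s(c)))))  →  s(s(s(s(c))))   [R1 at 1.1.1]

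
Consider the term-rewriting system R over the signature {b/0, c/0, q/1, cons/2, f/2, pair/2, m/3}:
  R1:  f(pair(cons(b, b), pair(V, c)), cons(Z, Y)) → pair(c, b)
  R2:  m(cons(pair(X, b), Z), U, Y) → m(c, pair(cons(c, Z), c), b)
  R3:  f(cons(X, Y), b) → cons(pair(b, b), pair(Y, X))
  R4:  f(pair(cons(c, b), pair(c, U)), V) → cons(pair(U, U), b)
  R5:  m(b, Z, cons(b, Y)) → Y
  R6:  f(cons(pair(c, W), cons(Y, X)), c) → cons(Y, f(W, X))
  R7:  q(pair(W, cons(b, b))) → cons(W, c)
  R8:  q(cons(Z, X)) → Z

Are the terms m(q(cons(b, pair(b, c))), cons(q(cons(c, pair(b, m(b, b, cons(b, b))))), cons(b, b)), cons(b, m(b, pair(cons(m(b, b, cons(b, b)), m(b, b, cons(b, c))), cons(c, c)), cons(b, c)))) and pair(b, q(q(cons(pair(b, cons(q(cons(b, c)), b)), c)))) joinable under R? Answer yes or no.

no — NF(t₁) = c, NF(t₂) = pair(b, cons(b, c))

Reduce t₁ = m(q(cons(b, pair(b, c))), cons(q(cons(c, pair(b, m(b, b, cons(b, b))))), cons(b, b)), cons(b, m(b, pair(cons(m(b, b, cons(b, b)), m(b, b, cons(b, c))), cons(c, c)), cons(b, c)))):
1. m(q(cons(b, pair(b, c))), cons(q(cons(c, pair(b, m(b, b, cons(b, b))))), cons(b, b)), cons(b, m(b, pair(cons(m(b, b, cons(b, b)), m(b, b, cons(b, c))), cons(c, c)), cons(b, c))))  →  m(b, cons(q(cons(c, pair(b, m(b, b, cons(b, b))))), cons(b, b)), cons(b, m(b, pair(cons(m(b, b, cons(b, b)), m(b, b, cons(b, c))), cons(c, c)), cons(b, c))))   [R8 at 1]
2. m(b, cons(q(cons(c, pair(b, m(b, b, cons(b, b))))), cons(b, b)), cons(b, m(b, pair(cons(m(b, b, cons(b, b)), m(b, b, cons(b, c))), cons(c, c)), cons(b, c))))  →  m(b, pair(cons(m(b, b, cons(b, b)), m(b, b, cons(b, c))), cons(c, c)), cons(b, c))   [R5 at ε]
3. m(b, pair(cons(m(b, b, cons(b, b)), m(b, b, cons(b, c))), cons(c, c)), cons(b, c))  →  c   [R5 at ε]

Reduce t₂ = pair(b, q(q(cons(pair(b, cons(q(cons(b, c)), b)), c)))):
1. pair(b, q(q(cons(pair(b, cons(q(cons(b, c)), b)), c))))  →  pair(b, q(pair(b, cons(q(cons(b, c)), b))))   [R8 at 2.1]
2. pair(b, q(pair(b, cons(q(cons(b, c)), b))))  →  pair(b, q(pair(b, cons(b, b))))   [R8 at 2.1.2.1]
3. pair(b, q(pair(b, cons(b, b))))  →  pair(b, cons(b, c))   [R7 at 2]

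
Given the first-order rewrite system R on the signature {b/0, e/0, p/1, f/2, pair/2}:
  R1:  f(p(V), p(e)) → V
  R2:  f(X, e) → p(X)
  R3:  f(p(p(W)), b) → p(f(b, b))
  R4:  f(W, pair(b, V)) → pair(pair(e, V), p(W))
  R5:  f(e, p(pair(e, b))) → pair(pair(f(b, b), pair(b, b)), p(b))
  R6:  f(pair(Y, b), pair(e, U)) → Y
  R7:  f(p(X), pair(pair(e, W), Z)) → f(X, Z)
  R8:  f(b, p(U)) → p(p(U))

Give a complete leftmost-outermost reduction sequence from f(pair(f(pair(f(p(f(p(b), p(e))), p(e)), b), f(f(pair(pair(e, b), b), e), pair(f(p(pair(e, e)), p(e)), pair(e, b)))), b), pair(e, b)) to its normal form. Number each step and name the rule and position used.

b

1. f(pair(f(pair(f(p(f(p(b), p(e))), p(e)), b), f(f(pair(pair(e, b), b), e), pair(f(p(pair(e, e)), p(e)), pair(e, b)))), b), pair(e, b))  →  f(pair(f(p(f(p(b), p(e))), p(e)), b), f(f(pair(pair(e, b), b), e), pair(f(p(pair(e, e)), p(e)), pair(e, b))))   [R6 at ε]
2. f(pair(f(p(f(p(b), p(e))), p(e)), b), f(f(pair(pair(e, b), b), e), pair(f(p(pair(e, e)), p(e)), pair(e, b))))  →  f(pair(f(p(b), p(e)), b), f(f(pair(pair(e, b), b), e), pair(f(p(pair(e, e)), p(e)), pair(e, b))))   [R1 at 1.1]
3. f(pair(f(p(b), p(e)), b), f(f(pair(pair(e, b), b), e), pair(f(p(pair(e, e)), p(e)), pair(e, b))))  →  f(pair(b, b), f(f(pair(pair(e, b), b), e), pair(f(p(pair(e, e)), p(e)), pair(e, b))))   [R1 at 1.1]
4. f(pair(b, b), f(f(pair(pair(e, b), b), e), pair(f(p(pair(e, e)), p(e)), pair(e, b))))  →  f(pair(b, b), f(p(pair(pair(e, b), b)), pair(f(p(pair(e, e)), p(e)), pair(e, b))))   [R2 at 2.1]
5. f(pair(b, b), f(p(pair(pair(e, b), b)), pair(f(p(pair(e, e)), p(e)), pair(e, b))))  →  f(pair(b, b), f(p(pair(pair(e, b), b)), pair(pair(e, e), pair(e, b))))   [R1 at 2.2.1]
6. f(pair(b, b), f(p(pair(pair(e, b), b)), pair(pair(e, e), pair(e, b))))  →  f(pair(b, b), f(pair(pair(e, b), b), pair(e, b)))   [R7 at 2]
7. f(pair(b, b), f(pair(pair(e, b), b), pair(e, b)))  →  f(pair(b, b), pair(e, b))   [R6 at 2]
8. f(pair(b, b), pair(e, b))  →  b   [R6 at ε]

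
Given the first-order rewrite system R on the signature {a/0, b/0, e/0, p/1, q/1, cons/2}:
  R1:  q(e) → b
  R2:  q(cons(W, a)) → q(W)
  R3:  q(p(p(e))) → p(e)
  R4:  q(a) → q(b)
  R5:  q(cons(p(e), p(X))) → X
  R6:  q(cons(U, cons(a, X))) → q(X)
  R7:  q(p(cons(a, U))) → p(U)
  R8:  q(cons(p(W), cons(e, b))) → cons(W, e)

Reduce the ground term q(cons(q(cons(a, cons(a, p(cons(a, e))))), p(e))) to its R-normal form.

e

1. q(cons(q(cons(a, cons(a, p(cons(a, e))))), p(e)))  →  q(cons(q(p(cons(a, e))), p(e)))   [R6 at 1.1]
2. q(cons(q(p(cons(a, e))), p(e)))  →  q(cons(p(e), p(e)))   [R7 at 1.1]
3. q(cons(p(e), p(e)))  →  e   [R5 at ε]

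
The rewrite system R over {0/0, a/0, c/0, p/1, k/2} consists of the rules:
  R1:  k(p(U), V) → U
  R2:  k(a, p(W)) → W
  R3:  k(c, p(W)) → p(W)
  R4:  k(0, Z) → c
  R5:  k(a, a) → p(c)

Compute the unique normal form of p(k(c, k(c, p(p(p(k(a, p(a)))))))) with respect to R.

1. p(k(c, k(c, p(p(p(k(a, p(a))))))))  →  p(k(c, p(p(p(k(a, p(a)))))))   [R3 at 1.2]
2. p(k(c, p(p(p(k(a, p(a)))))))  →  p(p(p(p(k(a, p(a))))))   [R3 at 1]
3. p(p(p(p(k(a, p(a))))))  →  p(p(p(p(a))))   [R2 at 1.1.1.1]

p(p(p(p(a))))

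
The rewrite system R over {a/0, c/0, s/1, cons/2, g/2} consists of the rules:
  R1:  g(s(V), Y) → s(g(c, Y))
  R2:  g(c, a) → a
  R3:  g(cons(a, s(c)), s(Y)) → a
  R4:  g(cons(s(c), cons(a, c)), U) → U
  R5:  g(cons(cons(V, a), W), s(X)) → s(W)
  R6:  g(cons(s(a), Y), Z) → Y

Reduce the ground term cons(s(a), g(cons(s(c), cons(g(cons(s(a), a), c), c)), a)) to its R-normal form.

1. cons(s(a), g(cons(s(c), cons(g(cons(s(a), a), c), c)), a))  →  cons(s(a), g(cons(s(c), cons(a, c)), a))   [R6 at 2.1.2.1]
2. cons(s(a), g(cons(s(c), cons(a, c)), a))  →  cons(s(a), a)   [R4 at 2]

cons(s(a), a)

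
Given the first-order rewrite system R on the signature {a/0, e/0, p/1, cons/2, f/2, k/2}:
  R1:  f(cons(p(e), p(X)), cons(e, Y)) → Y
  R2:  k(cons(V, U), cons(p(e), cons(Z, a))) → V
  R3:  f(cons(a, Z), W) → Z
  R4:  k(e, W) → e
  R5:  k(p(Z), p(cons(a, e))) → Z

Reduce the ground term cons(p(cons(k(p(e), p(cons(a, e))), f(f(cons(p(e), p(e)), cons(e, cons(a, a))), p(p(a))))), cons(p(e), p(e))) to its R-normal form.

1. cons(p(cons(k(p(e), p(cons(a, e))), f(f(cons(p(e), p(e)), cons(e, cons(a, a))), p(p(a))))), cons(p(e), p(e)))  →  cons(p(cons(e, f(f(cons(p(e), p(e)), cons(e, cons(a, a))), p(p(a))))), cons(p(e), p(e)))   [R5 at 1.1.1]
2. cons(p(cons(e, f(f(cons(p(e), p(e)), cons(e, cons(a, a))), p(p(a))))), cons(p(e), p(e)))  →  cons(p(cons(e, f(cons(a, a), p(p(a))))), cons(p(e), p(e)))   [R1 at 1.1.2.1]
3. cons(p(cons(e, f(cons(a, a), p(p(a))))), cons(p(e), p(e)))  →  cons(p(cons(e, a)), cons(p(e), p(e)))   [R3 at 1.1.2]

cons(p(cons(e, a)), cons(p(e), p(e)))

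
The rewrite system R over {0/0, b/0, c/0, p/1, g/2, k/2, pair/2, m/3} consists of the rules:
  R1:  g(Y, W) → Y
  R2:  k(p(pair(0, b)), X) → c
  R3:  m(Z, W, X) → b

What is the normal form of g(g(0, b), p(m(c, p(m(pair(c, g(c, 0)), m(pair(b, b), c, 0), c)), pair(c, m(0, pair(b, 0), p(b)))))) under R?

1. g(g(0, b), p(m(c, p(m(pair(c, g(c, 0)), m(pair(b, b), c, 0), c)), pair(c, m(0, pair(b, 0), p(b))))))  →  g(0, b)   [R1 at ε]
2. g(0, b)  →  0   [R1 at ε]

0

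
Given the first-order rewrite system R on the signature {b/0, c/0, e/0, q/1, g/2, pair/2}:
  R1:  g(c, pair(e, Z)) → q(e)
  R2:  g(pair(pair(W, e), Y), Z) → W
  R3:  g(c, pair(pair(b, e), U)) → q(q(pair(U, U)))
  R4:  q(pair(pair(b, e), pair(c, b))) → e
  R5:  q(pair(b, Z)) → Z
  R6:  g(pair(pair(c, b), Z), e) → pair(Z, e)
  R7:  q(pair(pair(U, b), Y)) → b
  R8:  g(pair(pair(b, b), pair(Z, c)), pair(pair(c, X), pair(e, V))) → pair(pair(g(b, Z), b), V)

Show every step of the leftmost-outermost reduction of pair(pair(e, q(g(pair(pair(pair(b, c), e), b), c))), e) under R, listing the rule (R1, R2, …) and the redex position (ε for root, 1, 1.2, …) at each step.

1. pair(pair(e, q(g(pair(pair(pair(b, c), e), b), c))), e)  →  pair(pair(e, q(pair(b, c))), e)   [R2 at 1.2.1]
2. pair(pair(e, q(pair(b, c))), e)  →  pair(pair(e, c), e)   [R5 at 1.2]

pair(pair(e, c), e)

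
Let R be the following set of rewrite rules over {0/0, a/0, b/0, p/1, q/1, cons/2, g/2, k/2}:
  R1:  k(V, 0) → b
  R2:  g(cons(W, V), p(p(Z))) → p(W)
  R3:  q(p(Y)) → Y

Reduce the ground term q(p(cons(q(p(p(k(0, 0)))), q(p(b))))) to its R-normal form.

cons(p(b), b)

1. q(p(cons(q(p(p(k(0, 0)))), q(p(b)))))  →  cons(q(p(p(k(0, 0)))), q(p(b)))   [R3 at ε]
2. cons(q(p(p(k(0, 0)))), q(p(b)))  →  cons(p(k(0, 0)), q(p(b)))   [R3 at 1]
3. cons(p(k(0, 0)), q(p(b)))  →  cons(p(b), q(p(b)))   [R1 at 1.1]
4. cons(p(b), q(p(b)))  →  cons(p(b), b)   [R3 at 2]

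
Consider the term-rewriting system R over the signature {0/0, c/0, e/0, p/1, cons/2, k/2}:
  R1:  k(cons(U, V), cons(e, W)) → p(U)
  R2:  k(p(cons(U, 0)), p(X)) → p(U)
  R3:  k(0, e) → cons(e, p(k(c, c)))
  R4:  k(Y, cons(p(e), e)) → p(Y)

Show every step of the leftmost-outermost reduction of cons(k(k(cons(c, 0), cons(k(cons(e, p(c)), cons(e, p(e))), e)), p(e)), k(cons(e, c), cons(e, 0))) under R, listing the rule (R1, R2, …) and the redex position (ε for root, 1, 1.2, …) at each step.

cons(p(c), p(e))

1. cons(k(k(cons(c, 0), cons(k(cons(e, p(c)), cons(e, p(e))), e)), p(e)), k(cons(e, c), cons(e, 0)))  →  cons(k(k(cons(c, 0), cons(p(e), e)), p(e)), k(cons(e, c), cons(e, 0)))   [R1 at 1.1.2.1]
2. cons(k(k(cons(c, 0), cons(p(e), e)), p(e)), k(cons(e, c), cons(e, 0)))  →  cons(k(p(cons(c, 0)), p(e)), k(cons(e, c), cons(e, 0)))   [R4 at 1.1]
3. cons(k(p(cons(c, 0)), p(e)), k(cons(e, c), cons(e, 0)))  →  cons(p(c), k(cons(e, c), cons(e, 0)))   [R2 at 1]
4. cons(p(c), k(cons(e, c), cons(e, 0)))  →  cons(p(c), p(e))   [R1 at 2]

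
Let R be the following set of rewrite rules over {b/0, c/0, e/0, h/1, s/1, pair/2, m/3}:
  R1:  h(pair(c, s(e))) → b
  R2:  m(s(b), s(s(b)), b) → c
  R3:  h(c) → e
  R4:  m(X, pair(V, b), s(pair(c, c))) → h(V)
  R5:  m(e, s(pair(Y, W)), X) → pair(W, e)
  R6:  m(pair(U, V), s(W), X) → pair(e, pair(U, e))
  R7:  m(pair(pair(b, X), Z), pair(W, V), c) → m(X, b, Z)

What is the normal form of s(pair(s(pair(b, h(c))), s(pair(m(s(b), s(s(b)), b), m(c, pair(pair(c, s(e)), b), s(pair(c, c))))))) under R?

1. s(pair(s(pair(b, h(c))), s(pair(m(s(b), s(s(b)), b), m(c, pair(pair(c, s(e)), b), s(pair(c, c)))))))  →  s(pair(s(pair(b, e)), s(pair(m(s(b), s(s(b)), b), m(c, pair(pair(c, s(e)), b), s(pair(c, c)))))))   [R3 at 1.1.1.2]
2. s(pair(s(pair(b, e)), s(pair(m(s(b), s(s(b)), b), m(c, pair(pair(c, s(e)), b), s(pair(c, c)))))))  →  s(pair(s(pair(b, e)), s(pair(c, m(c, pair(pair(c, s(e)), b), s(pair(c, c)))))))   [R2 at 1.2.1.1]
3. s(pair(s(pair(b, e)), s(pair(c, m(c, pair(pair(c, s(e)), b), s(pair(c, c)))))))  →  s(pair(s(pair(b, e)), s(pair(c, h(pair(c, s(e)))))))   [R4 at 1.2.1.2]
4. s(pair(s(pair(b, e)), s(pair(c, h(pair(c, s(e)))))))  →  s(pair(s(pair(b, e)), s(pair(c, b))))   [R1 at 1.2.1.2]

s(pair(s(pair(b, e)), s(pair(c, b))))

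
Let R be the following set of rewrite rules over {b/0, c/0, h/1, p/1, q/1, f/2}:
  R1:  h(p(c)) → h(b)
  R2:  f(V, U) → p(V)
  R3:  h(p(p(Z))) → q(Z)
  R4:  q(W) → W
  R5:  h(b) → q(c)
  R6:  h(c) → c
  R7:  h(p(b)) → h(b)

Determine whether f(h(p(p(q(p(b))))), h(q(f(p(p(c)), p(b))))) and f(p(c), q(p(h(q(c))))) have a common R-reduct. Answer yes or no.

no — NF(t₁) = p(p(b)), NF(t₂) = p(p(c))

Reduce t₁ = f(h(p(p(q(p(b))))), h(q(f(p(p(c)), p(b))))):
1. f(h(p(p(q(p(b))))), h(q(f(p(p(c)), p(b)))))  →  p(h(p(p(q(p(b))))))   [R2 at ε]
2. p(h(p(p(q(p(b))))))  →  p(q(q(p(b))))   [R3 at 1]
3. p(q(q(p(b))))  →  p(q(p(b)))   [R4 at 1]
4. p(q(p(b)))  →  p(p(b))   [R4 at 1]

Reduce t₂ = f(p(c), q(p(h(q(c))))):
1. f(p(c), q(p(h(q(c)))))  →  p(p(c))   [R2 at ε]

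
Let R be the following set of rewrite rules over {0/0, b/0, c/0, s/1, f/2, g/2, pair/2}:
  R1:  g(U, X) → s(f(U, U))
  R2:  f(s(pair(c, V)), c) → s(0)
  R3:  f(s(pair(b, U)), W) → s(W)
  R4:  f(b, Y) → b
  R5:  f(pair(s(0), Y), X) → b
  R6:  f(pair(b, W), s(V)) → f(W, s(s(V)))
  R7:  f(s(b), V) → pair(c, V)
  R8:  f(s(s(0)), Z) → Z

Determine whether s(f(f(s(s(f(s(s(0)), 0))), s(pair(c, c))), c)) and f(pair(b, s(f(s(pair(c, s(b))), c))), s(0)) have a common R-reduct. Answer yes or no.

Reduce t₁ = s(f(f(s(s(f(s(s(0)), 0))), s(pair(c, c))), c)):
1. s(f(f(s(s(f(s(s(0)), 0))), s(pair(c, c))), c))  →  s(f(f(s(s(0)), s(pair(c, c))), c))   [R8 at 1.1.1.1.1]
2. s(f(f(s(s(0)), s(pair(c, c))), c))  →  s(f(s(pair(c, c)), c))   [R8 at 1.1]
3. s(f(s(pair(c, c)), c))  →  s(s(0))   [R2 at 1]

Reduce t₂ = f(pair(b, s(f(s(pair(c, s(b))), c))), s(0)):
1. f(pair(b, s(f(s(pair(c, s(b))), c))), s(0))  →  f(s(f(s(pair(c, s(b))), c)), s(s(0)))   [R6 at ε]
2. f(s(f(s(pair(c, s(b))), c)), s(s(0)))  →  f(s(s(0)), s(s(0)))   [R2 at 1.1]
3. f(s(s(0)), s(s(0)))  →  s(s(0))   [R8 at ε]

yes — NF(t₁) = s(s(0)), NF(t₂) = s(s(0))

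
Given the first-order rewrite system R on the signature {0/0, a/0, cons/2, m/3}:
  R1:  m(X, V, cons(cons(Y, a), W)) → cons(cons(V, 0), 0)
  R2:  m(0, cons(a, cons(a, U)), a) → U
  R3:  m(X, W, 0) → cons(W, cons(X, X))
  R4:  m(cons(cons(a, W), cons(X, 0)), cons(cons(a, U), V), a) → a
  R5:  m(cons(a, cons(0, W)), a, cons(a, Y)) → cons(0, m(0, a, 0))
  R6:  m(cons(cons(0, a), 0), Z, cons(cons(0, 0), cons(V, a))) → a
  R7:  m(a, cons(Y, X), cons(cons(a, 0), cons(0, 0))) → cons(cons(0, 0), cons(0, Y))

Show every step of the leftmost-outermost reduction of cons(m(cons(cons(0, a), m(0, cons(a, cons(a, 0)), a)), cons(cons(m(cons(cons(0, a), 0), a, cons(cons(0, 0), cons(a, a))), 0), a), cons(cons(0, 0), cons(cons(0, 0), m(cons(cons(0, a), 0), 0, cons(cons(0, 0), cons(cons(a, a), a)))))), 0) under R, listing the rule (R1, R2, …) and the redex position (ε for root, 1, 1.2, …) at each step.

cons(a, 0)

1. cons(m(cons(cons(0, a), m(0, cons(a, cons(a, 0)), a)), cons(cons(m(cons(cons(0, a), 0), a, cons(cons(0, 0), cons(a, a))), 0), a), cons(cons(0, 0), cons(cons(0, 0), m(cons(cons(0, a), 0), 0, cons(cons(0, 0), cons(cons(a, a), a)))))), 0)  →  cons(m(cons(cons(0, a), 0), cons(cons(m(cons(cons(0, a), 0), a, cons(cons(0, 0), cons(a, a))), 0), a), cons(cons(0, 0), cons(cons(0, 0), m(cons(cons(0, a), 0), 0, cons(cons(0, 0), cons(cons(a, a), a)))))), 0)   [R2 at 1.1.2]
2. cons(m(cons(cons(0, a), 0), cons(cons(m(cons(cons(0, a), 0), a, cons(cons(0, 0), cons(a, a))), 0), a), cons(cons(0, 0), cons(cons(0, 0), m(cons(cons(0, a), 0), 0, cons(cons(0, 0), cons(cons(a, a), a)))))), 0)  →  cons(m(cons(cons(0, a), 0), cons(cons(a, 0), a), cons(cons(0, 0), cons(cons(0, 0), m(cons(cons(0, a), 0), 0, cons(cons(0, 0), cons(cons(a, a), a)))))), 0)   [R6 at 1.2.1.1]
3. cons(m(cons(cons(0, a), 0), cons(cons(a, 0), a), cons(cons(0, 0), cons(cons(0, 0), m(cons(cons(0, a), 0), 0, cons(cons(0, 0), cons(cons(a, a), a)))))), 0)  →  cons(m(cons(cons(0, a), 0), cons(cons(a, 0), a), cons(cons(0, 0), cons(cons(0, 0), a))), 0)   [R6 at 1.3.2.2]
4. cons(m(cons(cons(0, a), 0), cons(cons(a, 0), a), cons(cons(0, 0), cons(cons(0, 0), a))), 0)  →  cons(a, 0)   [R6 at 1]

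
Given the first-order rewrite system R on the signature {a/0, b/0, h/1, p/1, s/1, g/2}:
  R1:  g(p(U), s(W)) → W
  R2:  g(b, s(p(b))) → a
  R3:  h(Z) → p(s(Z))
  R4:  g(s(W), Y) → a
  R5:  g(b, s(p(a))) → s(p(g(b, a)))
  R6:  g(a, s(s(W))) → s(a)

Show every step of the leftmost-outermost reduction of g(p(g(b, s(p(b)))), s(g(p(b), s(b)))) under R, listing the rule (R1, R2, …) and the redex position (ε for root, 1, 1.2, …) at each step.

1. g(p(g(b, s(p(b)))), s(g(p(b), s(b))))  →  g(p(b), s(b))   [R1 at ε]
2. g(p(b), s(b))  →  b   [R1 at ε]

b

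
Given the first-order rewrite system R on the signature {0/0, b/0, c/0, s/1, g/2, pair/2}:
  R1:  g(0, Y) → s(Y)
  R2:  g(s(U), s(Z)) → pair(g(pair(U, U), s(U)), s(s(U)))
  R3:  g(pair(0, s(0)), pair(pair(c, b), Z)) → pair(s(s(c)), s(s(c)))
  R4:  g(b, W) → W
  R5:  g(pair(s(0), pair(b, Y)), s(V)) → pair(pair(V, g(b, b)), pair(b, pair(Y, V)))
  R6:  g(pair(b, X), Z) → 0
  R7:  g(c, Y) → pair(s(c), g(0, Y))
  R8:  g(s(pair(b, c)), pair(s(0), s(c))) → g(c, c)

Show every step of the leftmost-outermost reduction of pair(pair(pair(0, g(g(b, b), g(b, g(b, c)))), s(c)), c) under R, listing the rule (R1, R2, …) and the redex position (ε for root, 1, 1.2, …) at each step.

pair(pair(pair(0, c), s(c)), c)

1. pair(pair(pair(0, g(g(b, b), g(b, g(b, c)))), s(c)), c)  →  pair(pair(pair(0, g(b, g(b, g(b, c)))), s(c)), c)   [R4 at 1.1.2.1]
2. pair(pair(pair(0, g(b, g(b, g(b, c)))), s(c)), c)  →  pair(pair(pair(0, g(b, g(b, c))), s(c)), c)   [R4 at 1.1.2]
3. pair(pair(pair(0, g(b, g(b, c))), s(c)), c)  →  pair(pair(pair(0, g(b, c)), s(c)), c)   [R4 at 1.1.2]
4. pair(pair(pair(0, g(b, c)), s(c)), c)  →  pair(pair(pair(0, c), s(c)), c)   [R4 at 1.1.2]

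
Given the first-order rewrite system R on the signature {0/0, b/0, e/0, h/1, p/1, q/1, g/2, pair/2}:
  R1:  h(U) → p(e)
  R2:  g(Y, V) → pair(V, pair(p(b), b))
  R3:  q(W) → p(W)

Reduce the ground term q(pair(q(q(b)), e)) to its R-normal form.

1. q(pair(q(q(b)), e))  →  p(pair(q(q(b)), e))   [R3 at ε]
2. p(pair(q(q(b)), e))  →  p(pair(p(q(b)), e))   [R3 at 1.1]
3. p(pair(p(q(b)), e))  →  p(pair(p(p(b)), e))   [R3 at 1.1.1]

p(pair(p(p(b)), e))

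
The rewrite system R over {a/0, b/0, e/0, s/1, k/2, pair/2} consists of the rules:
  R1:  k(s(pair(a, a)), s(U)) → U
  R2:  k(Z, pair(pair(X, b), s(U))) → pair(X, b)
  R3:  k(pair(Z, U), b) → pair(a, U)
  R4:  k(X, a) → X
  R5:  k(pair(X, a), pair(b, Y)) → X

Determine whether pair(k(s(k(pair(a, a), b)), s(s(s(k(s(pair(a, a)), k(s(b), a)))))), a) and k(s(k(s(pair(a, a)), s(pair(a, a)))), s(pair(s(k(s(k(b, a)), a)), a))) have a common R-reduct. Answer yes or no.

Reduce t₁ = pair(k(s(k(pair(a, a), b)), s(s(s(k(s(pair(a, a)), k(s(b), a)))))), a):
1. pair(k(s(k(pair(a, a), b)), s(s(s(k(s(pair(a, a)), k(s(b), a)))))), a)  →  pair(k(s(pair(a, a)), s(s(s(k(s(pair(a, a)), k(s(b), a)))))), a)   [R3 at 1.1.1]
2. pair(k(s(pair(a, a)), s(s(s(k(s(pair(a, a)), k(s(b), a)))))), a)  →  pair(s(s(k(s(pair(a, a)), k(s(b), a)))), a)   [R1 at 1]
3. pair(s(s(k(s(pair(a, a)), k(s(b), a)))), a)  →  pair(s(s(k(s(pair(a, a)), s(b)))), a)   [R4 at 1.1.1.2]
4. pair(s(s(k(s(pair(a, a)), s(b)))), a)  →  pair(s(s(b)), a)   [R1 at 1.1.1]

Reduce t₂ = k(s(k(s(pair(a, a)), s(pair(a, a)))), s(pair(s(k(s(k(b, a)), a)), a))):
1. k(s(k(s(pair(a, a)), s(pair(a, a)))), s(pair(s(k(s(k(b, a)), a)), a)))  →  k(s(pair(a, a)), s(pair(s(k(s(k(b, a)), a)), a)))   [R1 at 1.1]
2. k(s(pair(a, a)), s(pair(s(k(s(k(b, a)), a)), a)))  →  pair(s(k(s(k(b, a)), a)), a)   [R1 at ε]
3. pair(s(k(s(k(b, a)), a)), a)  →  pair(s(s(k(b, a))), a)   [R4 at 1.1]
4. pair(s(s(k(b, a))), a)  →  pair(s(s(b)), a)   [R4 at 1.1.1]

yes — NF(t₁) = pair(s(s(b)), a), NF(t₂) = pair(s(s(b)), a)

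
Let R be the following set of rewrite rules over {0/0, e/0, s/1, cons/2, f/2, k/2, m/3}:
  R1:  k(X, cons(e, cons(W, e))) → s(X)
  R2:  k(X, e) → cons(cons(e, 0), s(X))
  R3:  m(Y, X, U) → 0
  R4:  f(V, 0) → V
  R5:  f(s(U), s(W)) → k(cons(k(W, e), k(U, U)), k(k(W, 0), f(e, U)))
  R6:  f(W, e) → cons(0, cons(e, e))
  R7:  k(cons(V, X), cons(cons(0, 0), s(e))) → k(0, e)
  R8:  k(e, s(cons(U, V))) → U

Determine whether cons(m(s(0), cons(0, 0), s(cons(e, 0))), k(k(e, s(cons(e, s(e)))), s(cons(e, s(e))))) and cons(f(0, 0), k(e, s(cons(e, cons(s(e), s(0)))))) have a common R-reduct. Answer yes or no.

yes — NF(t₁) = cons(0, e), NF(t₂) = cons(0, e)

Reduce t₁ = cons(m(s(0), cons(0, 0), s(cons(e, 0))), k(k(e, s(cons(e, s(e)))), s(cons(e, s(e))))):
1. cons(m(s(0), cons(0, 0), s(cons(e, 0))), k(k(e, s(cons(e, s(e)))), s(cons(e, s(e)))))  →  cons(0, k(k(e, s(cons(e, s(e)))), s(cons(e, s(e)))))   [R3 at 1]
2. cons(0, k(k(e, s(cons(e, s(e)))), s(cons(e, s(e)))))  →  cons(0, k(e, s(cons(e, s(e)))))   [R8 at 2.1]
3. cons(0, k(e, s(cons(e, s(e)))))  →  cons(0, e)   [R8 at 2]

Reduce t₂ = cons(f(0, 0), k(e, s(cons(e, cons(s(e), s(0)))))):
1. cons(f(0, 0), k(e, s(cons(e, cons(s(e), s(0))))))  →  cons(0, k(e, s(cons(e, cons(s(e), s(0))))))   [R4 at 1]
2. cons(0, k(e, s(cons(e, cons(s(e), s(0))))))  →  cons(0, e)   [R8 at 2]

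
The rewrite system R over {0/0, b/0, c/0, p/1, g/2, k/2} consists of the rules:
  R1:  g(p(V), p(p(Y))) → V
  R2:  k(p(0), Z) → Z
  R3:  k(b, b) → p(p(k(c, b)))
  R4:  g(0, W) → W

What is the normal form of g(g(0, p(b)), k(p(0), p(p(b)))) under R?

b

1. g(g(0, p(b)), k(p(0), p(p(b))))  →  g(p(b), k(p(0), p(p(b))))   [R4 at 1]
2. g(p(b), k(p(0), p(p(b))))  →  g(p(b), p(p(b)))   [R2 at 2]
3. g(p(b), p(p(b)))  →  b   [R1 at ε]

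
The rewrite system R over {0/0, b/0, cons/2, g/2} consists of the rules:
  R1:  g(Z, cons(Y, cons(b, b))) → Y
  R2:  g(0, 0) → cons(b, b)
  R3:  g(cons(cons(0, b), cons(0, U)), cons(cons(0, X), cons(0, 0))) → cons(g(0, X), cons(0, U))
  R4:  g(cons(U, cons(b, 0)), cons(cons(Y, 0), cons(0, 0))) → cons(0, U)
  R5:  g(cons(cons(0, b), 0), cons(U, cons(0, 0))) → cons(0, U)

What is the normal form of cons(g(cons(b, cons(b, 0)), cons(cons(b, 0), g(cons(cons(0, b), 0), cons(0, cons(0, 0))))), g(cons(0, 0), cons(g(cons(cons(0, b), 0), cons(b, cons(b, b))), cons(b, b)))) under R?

1. cons(g(cons(b, cons(b, 0)), cons(cons(b, 0), g(cons(cons(0, b), 0), cons(0, cons(0, 0))))), g(cons(0, 0), cons(g(cons(cons(0, b), 0), cons(b, cons(b, b))), cons(b, b))))  →  cons(g(cons(b, cons(b, 0)), cons(cons(b, 0), cons(0, 0))), g(cons(0, 0), cons(g(cons(cons(0, b), 0), cons(b, cons(b, b))), cons(b, b))))   [R5 at 1.2.2]
2. cons(g(cons(b, cons(b, 0)), cons(cons(b, 0), cons(0, 0))), g(cons(0, 0), cons(g(cons(cons(0, b), 0), cons(b, cons(b, b))), cons(b, b))))  →  cons(cons(0, b), g(cons(0, 0), cons(g(cons(cons(0, b), 0), cons(b, cons(b, b))), cons(b, b))))   [R4 at 1]
3. cons(cons(0, b), g(cons(0, 0), cons(g(cons(cons(0, b), 0), cons(b, cons(b, b))), cons(b, b))))  →  cons(cons(0, b), g(cons(cons(0, b), 0), cons(b, cons(b, b))))   [R1 at 2]
4. cons(cons(0, b), g(cons(cons(0, b), 0), cons(b, cons(b, b))))  →  cons(cons(0, b), b)   [R1 at 2]

cons(cons(0, b), b)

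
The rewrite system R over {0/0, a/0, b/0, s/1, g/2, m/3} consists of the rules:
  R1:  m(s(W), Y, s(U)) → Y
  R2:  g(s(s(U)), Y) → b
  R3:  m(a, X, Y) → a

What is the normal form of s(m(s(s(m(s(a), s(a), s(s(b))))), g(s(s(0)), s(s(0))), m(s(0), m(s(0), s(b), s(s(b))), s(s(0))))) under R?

1. s(m(s(s(m(s(a), s(a), s(s(b))))), g(s(s(0)), s(s(0))), m(s(0), m(s(0), s(b), s(s(b))), s(s(0)))))  →  s(m(s(s(s(a))), g(s(s(0)), s(s(0))), m(s(0), m(s(0), s(b), s(s(b))), s(s(0)))))   [R1 at 1.1.1.1]
2. s(m(s(s(s(a))), g(s(s(0)), s(s(0))), m(s(0), m(s(0), s(b), s(s(b))), s(s(0)))))  →  s(m(s(s(s(a))), b, m(s(0), m(s(0), s(b), s(s(b))), s(s(0)))))   [R2 at 1.2]
3. s(m(s(s(s(a))), b, m(s(0), m(s(0), s(b), s(s(b))), s(s(0)))))  →  s(m(s(s(s(a))), b, m(s(0), s(b), s(s(b)))))   [R1 at 1.3]
4. s(m(s(s(s(a))), b, m(s(0), s(b), s(s(b)))))  →  s(m(s(s(s(a))), b, s(b)))   [R1 at 1.3]
5. s(m(s(s(s(a))), b, s(b)))  →  s(b)   [R1 at 1]

s(b)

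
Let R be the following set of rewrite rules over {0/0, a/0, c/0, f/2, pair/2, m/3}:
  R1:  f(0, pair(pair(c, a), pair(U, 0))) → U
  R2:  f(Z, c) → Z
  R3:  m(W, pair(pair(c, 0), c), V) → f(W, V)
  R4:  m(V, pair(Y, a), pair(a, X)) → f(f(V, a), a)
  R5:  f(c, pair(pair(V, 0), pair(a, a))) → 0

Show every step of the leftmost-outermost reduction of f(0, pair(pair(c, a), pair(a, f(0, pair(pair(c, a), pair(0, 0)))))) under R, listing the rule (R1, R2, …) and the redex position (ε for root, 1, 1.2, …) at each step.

1. f(0, pair(pair(c, a), pair(a, f(0, pair(pair(c, a), pair(0, 0))))))  →  f(0, pair(pair(c, a), pair(a, 0)))   [R1 at 2.2.2]
2. f(0, pair(pair(c, a), pair(a, 0)))  →  a   [R1 at ε]

a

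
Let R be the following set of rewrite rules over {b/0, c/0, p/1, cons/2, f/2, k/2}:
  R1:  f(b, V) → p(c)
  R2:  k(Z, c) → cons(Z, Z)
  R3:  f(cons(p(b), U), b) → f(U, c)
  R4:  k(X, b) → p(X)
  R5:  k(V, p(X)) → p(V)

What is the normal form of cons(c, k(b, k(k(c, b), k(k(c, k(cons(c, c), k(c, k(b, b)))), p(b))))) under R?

cons(c, p(b))

1. cons(c, k(b, k(k(c, b), k(k(c, k(cons(c, c), k(c, k(b, b)))), p(b)))))  →  cons(c, k(b, k(p(c), k(k(c, k(cons(c, c), k(c, k(b, b)))), p(b)))))   [R4 at 2.2.1]
2. cons(c, k(b, k(p(c), k(k(c, k(cons(c, c), k(c, k(b, b)))), p(b)))))  →  cons(c, k(b, k(p(c), p(k(c, k(cons(c, c), k(c, k(b, b))))))))   [R5 at 2.2.2]
3. cons(c, k(b, k(p(c), p(k(c, k(cons(c, c), k(c, k(b, b))))))))  →  cons(c, k(b, p(p(c))))   [R5 at 2.2]
4. cons(c, k(b, p(p(c))))  →  cons(c, p(b))   [R5 at 2]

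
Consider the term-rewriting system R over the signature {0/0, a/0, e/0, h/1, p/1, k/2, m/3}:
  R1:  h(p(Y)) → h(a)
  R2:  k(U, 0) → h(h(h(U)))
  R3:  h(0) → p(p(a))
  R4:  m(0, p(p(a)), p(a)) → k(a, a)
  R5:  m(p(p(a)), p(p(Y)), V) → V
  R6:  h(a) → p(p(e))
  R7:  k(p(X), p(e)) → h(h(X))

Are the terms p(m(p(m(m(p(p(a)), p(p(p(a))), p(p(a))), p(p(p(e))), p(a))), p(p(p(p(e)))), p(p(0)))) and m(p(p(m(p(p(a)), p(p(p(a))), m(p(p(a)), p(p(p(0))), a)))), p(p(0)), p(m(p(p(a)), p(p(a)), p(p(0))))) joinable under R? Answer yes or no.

Reduce t₁ = p(m(p(m(m(p(p(a)), p(p(p(a))), p(p(a))), p(p(p(e))), p(a))), p(p(p(p(e)))), p(p(0)))):
1. p(m(p(m(m(p(p(a)), p(p(p(a))), p(p(a))), p(p(p(e))), p(a))), p(p(p(p(e)))), p(p(0))))  →  p(m(p(m(p(p(a)), p(p(p(e))), p(a))), p(p(p(p(e)))), p(p(0))))   [R5 at 1.1.1.1]
2. p(m(p(m(p(p(a)), p(p(p(e))), p(a))), p(p(p(p(e)))), p(p(0))))  →  p(m(p(p(a)), p(p(p(p(e)))), p(p(0))))   [R5 at 1.1.1]
3. p(m(p(p(a)), p(p(p(p(e)))), p(p(0))))  →  p(p(p(0)))   [R5 at 1]

Reduce t₂ = m(p(p(m(p(p(a)), p(p(p(a))), m(p(p(a)), p(p(p(0))), a)))), p(p(0)), p(m(p(p(a)), p(p(a)), p(p(0))))):
1. m(p(p(m(p(p(a)), p(p(p(a))), m(p(p(a)), p(p(p(0))), a)))), p(p(0)), p(m(p(p(a)), p(p(a)), p(p(0)))))  →  m(p(p(m(p(p(a)), p(p(p(0))), a))), p(p(0)), p(m(p(p(a)), p(p(a)), p(p(0)))))   [R5 at 1.1.1]
2. m(p(p(m(p(p(a)), p(p(p(0))), a))), p(p(0)), p(m(p(p(a)), p(p(a)), p(p(0)))))  →  m(p(p(a)), p(p(0)), p(m(p(p(a)), p(p(a)), p(p(0)))))   [R5 at 1.1.1]
3. m(p(p(a)), p(p(0)), p(m(p(p(a)), p(p(a)), p(p(0)))))  →  p(m(p(p(a)), p(p(a)), p(p(0))))   [R5 at ε]
4. p(m(p(p(a)), p(p(a)), p(p(0))))  →  p(p(p(0)))   [R5 at 1]

yes — NF(t₁) = p(p(p(0))), NF(t₂) = p(p(p(0)))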